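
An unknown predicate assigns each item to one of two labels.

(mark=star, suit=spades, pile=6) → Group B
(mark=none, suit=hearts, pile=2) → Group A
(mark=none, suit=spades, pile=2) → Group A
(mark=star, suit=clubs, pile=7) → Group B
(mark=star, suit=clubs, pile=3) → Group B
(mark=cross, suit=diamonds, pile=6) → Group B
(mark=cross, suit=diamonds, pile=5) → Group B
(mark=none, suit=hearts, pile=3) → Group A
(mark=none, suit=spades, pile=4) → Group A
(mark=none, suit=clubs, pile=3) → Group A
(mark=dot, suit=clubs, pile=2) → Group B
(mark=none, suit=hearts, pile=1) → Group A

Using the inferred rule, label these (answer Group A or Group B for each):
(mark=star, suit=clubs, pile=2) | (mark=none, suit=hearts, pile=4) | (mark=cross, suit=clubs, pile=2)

Group B, Group A, Group B

The simplest hypothesis consistent with all the labels is: mark is none.
(mark=star, suit=clubs, pile=2) — mark is star, hence Group B.
(mark=none, suit=hearts, pile=4) — mark is none, hence Group A.
(mark=cross, suit=clubs, pile=2) — mark is cross, hence Group B.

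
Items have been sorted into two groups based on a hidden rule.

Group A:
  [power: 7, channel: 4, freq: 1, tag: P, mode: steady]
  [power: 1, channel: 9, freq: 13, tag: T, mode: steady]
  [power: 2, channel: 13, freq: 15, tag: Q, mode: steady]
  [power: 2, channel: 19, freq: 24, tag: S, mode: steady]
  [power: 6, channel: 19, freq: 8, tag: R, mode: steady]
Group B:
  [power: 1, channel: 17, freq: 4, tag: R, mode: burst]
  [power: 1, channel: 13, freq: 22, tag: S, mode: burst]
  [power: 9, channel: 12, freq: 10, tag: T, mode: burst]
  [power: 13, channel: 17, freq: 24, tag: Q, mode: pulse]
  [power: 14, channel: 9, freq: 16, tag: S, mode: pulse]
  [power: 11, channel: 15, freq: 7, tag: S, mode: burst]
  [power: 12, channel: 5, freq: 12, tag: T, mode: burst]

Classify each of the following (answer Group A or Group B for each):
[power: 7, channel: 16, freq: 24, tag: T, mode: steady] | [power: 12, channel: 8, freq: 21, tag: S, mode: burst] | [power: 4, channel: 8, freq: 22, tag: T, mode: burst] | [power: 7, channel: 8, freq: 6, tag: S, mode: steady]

Group A, Group B, Group B, Group A

Every 'Group A' example satisfies: mode is steady. None of the 'Group B' examples do.
[power: 7, channel: 16, freq: 24, tag: T, mode: steady] — mode is steady, hence Group A.
[power: 12, channel: 8, freq: 21, tag: S, mode: burst] — mode is burst, hence Group B.
[power: 4, channel: 8, freq: 22, tag: T, mode: burst] — mode is burst, hence Group B.
[power: 7, channel: 8, freq: 6, tag: S, mode: steady] — mode is steady, hence Group A.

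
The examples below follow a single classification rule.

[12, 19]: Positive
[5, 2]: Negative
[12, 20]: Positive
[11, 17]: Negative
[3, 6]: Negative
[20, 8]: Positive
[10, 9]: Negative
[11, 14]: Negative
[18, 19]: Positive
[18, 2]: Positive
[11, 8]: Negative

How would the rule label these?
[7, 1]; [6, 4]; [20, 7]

Negative, Negative, Positive

The common property of the 'Positive' items is: first ≥ 12. No 'Negative' item has it.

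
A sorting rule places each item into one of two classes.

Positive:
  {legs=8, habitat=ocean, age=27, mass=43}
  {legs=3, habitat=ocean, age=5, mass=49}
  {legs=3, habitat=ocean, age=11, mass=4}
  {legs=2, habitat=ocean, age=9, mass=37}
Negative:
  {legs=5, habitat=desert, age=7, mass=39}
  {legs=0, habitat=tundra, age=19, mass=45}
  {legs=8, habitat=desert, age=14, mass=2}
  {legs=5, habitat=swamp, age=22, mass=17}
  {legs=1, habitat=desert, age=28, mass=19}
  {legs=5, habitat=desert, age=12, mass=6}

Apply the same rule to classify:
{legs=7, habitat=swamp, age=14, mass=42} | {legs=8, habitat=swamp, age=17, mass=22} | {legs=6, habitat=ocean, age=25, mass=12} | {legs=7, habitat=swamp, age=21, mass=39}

Negative, Negative, Positive, Negative

Comparing the two groups points to one rule — habitat is ocean.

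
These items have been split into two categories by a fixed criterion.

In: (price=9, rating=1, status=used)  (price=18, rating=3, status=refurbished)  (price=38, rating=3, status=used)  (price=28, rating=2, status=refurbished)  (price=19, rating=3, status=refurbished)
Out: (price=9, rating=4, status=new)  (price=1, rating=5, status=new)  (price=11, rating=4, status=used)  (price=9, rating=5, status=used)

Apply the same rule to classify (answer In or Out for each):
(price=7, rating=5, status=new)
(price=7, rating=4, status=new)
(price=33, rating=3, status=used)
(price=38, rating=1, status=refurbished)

The simplest hypothesis consistent with all the labels is: rating ≤ 3.
(price=7, rating=5, status=new) — rating = 5, hence Out. (price=7, rating=4, status=new) — rating = 4, hence Out. (price=33, rating=3, status=used) — rating = 3, hence In. (price=38, rating=1, status=refurbished) — rating = 1, hence In.

Out, Out, In, In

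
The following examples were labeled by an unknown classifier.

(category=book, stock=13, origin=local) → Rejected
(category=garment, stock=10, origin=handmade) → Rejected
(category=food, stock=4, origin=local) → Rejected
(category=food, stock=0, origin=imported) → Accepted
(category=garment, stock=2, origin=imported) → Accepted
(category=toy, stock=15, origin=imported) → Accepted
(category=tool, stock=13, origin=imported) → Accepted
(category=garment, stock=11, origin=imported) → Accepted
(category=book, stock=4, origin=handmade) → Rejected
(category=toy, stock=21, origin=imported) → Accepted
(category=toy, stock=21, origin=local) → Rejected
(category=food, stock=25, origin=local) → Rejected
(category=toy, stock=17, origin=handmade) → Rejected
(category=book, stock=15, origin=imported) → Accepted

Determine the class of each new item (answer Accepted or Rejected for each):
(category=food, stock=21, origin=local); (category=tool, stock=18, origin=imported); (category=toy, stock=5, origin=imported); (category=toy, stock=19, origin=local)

Rejected, Accepted, Accepted, Rejected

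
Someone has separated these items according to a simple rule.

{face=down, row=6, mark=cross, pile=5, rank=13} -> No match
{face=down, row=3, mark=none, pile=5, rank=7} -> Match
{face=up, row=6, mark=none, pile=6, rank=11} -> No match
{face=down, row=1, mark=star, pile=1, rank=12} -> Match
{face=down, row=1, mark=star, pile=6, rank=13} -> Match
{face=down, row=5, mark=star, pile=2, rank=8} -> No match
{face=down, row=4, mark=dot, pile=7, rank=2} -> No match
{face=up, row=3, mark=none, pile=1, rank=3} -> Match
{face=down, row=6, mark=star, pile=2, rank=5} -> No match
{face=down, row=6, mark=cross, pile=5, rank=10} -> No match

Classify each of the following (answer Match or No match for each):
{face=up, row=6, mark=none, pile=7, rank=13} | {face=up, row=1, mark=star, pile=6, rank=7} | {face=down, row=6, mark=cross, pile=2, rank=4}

No match, Match, No match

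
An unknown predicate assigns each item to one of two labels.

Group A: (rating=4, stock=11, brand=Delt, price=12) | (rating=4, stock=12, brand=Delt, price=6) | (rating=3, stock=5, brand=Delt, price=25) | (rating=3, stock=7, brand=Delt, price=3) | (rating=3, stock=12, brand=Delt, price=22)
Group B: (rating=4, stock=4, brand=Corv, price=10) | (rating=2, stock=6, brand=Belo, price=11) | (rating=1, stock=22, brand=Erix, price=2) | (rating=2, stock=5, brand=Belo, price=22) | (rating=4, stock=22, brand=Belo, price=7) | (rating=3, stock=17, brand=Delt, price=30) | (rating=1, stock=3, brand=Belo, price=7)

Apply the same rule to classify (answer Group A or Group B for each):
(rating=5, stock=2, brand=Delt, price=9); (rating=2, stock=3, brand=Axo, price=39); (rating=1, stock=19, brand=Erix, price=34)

Group A, Group B, Group B

'Group A' ⟺ brand is Delt AND price ≤ 25.
(rating=5, stock=2, brand=Delt, price=9) → brand is Delt, price = 9 → Group A. (rating=2, stock=3, brand=Axo, price=39) → brand is Axo, price = 39 → Group B. (rating=1, stock=19, brand=Erix, price=34) → brand is Erix, price = 34 → Group B.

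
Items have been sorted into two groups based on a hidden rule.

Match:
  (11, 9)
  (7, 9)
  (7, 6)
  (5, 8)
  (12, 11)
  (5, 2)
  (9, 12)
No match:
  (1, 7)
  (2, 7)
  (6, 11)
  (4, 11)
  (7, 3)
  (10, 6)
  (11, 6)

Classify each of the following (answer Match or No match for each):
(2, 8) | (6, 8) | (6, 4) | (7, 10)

Rule: |first − second| ≤ 3. This holds for each 'Match' example and fails for each 'No match' one.

No match, Match, Match, Match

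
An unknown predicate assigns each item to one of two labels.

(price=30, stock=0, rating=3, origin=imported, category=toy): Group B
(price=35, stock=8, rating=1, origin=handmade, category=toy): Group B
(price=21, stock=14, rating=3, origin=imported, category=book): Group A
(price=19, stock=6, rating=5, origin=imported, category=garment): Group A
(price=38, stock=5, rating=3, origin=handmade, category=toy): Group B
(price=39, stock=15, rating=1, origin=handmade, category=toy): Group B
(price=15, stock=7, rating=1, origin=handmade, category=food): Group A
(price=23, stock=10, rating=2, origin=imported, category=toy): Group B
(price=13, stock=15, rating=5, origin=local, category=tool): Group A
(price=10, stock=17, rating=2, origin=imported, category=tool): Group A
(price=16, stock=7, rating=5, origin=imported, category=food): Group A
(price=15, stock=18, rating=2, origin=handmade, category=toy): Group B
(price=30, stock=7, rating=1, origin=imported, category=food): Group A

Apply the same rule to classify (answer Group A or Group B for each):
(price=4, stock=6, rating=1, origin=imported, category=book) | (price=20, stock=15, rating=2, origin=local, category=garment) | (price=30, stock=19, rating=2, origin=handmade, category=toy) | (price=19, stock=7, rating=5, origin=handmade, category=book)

The distinguishing property — category is not toy — holds for all the 'Group A' cases and none of the 'Group B' cases.
Group A: (price=4, stock=6, rating=1, origin=imported, category=book), since category is book. Group A: (price=20, stock=15, rating=2, origin=local, category=garment), since category is garment. Group B: (price=30, stock=19, rating=2, origin=handmade, category=toy), since category is toy. Group A: (price=19, stock=7, rating=5, origin=handmade, category=book), since category is book.

Group A, Group A, Group B, Group A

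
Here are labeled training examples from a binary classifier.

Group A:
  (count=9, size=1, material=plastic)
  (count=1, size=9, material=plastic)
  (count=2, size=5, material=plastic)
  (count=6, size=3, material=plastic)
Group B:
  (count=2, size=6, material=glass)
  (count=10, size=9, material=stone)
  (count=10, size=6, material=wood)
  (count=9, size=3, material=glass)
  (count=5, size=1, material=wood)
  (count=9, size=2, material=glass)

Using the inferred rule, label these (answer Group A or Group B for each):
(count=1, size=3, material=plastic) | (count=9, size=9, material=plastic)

Every 'Group A' example satisfies: material is plastic. None of the 'Group B' examples do.
(count=1, size=3, material=plastic): material is plastic — fits, so Group A. (count=9, size=9, material=plastic): material is plastic — fits, so Group A.

Group A, Group A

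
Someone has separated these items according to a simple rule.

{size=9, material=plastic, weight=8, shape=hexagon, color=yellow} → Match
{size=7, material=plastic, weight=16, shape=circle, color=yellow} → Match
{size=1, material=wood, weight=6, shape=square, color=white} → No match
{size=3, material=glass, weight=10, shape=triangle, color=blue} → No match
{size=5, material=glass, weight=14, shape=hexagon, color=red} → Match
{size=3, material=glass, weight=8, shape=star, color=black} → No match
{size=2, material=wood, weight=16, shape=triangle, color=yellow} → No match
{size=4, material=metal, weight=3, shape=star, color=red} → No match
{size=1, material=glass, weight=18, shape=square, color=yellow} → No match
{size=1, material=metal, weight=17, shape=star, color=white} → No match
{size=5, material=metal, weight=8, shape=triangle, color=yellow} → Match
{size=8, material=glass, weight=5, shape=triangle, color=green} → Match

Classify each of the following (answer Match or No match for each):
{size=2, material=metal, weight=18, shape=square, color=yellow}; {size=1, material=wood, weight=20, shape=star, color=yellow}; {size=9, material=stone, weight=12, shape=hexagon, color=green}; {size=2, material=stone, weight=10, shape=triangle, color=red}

The rule appears to be: size ≥ 5.
{size=2, material=metal, weight=18, shape=square, color=yellow}: No match (size = 2).
{size=1, material=wood, weight=20, shape=star, color=yellow}: No match (size = 1).
{size=9, material=stone, weight=12, shape=hexagon, color=green}: Match (size = 9).
{size=2, material=stone, weight=10, shape=triangle, color=red}: No match (size = 2).

No match, No match, Match, No match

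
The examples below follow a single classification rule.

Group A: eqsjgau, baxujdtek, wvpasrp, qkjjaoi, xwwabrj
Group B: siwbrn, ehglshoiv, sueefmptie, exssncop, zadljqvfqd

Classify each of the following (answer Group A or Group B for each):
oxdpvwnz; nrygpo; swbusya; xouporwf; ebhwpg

Group B, Group B, Group A, Group B, Group B

One predicate separates the groups cleanly: odd length AND contains 'a'.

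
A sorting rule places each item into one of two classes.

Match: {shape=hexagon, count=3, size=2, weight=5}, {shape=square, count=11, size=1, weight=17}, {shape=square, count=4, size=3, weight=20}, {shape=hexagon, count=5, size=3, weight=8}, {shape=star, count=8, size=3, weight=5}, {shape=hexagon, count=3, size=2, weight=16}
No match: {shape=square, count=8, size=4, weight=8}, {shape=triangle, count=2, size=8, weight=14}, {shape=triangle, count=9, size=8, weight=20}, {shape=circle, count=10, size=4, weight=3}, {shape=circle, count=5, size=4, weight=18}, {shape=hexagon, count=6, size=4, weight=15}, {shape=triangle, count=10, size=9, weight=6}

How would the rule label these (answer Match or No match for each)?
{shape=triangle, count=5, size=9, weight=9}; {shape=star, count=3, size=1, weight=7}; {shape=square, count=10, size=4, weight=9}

'Match' ⟺ size ≤ 3.

No match, Match, No match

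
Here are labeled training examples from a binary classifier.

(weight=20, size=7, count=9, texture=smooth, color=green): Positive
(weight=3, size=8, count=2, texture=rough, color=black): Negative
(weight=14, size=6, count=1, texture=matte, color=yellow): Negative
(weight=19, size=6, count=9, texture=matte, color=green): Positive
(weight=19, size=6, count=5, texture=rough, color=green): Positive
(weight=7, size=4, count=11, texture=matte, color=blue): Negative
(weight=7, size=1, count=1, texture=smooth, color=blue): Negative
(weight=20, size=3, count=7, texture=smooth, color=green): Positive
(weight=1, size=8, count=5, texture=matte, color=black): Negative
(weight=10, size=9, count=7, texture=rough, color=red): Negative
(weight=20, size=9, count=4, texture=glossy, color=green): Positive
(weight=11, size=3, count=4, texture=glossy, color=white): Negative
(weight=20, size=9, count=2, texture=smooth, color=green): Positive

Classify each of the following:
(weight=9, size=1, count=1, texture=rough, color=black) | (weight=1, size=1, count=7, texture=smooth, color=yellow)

Negative, Negative

The rule appears to be: color is green.
(weight=9, size=1, count=1, texture=rough, color=black) — color is black, hence Negative.
(weight=1, size=1, count=7, texture=smooth, color=yellow) — color is yellow, hence Negative.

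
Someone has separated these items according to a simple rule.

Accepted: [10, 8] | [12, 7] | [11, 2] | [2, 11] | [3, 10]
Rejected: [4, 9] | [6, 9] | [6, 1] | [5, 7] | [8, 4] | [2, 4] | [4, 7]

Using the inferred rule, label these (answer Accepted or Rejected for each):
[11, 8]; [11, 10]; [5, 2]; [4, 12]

Accepted, Accepted, Rejected, Accepted

Rule: max ≥ 10. This holds for each 'Accepted' example and fails for each 'Rejected' one.
[11, 8] — max 11, hence Accepted.
[11, 10] — max 11, hence Accepted.
[5, 2] — max 5, hence Rejected.
[4, 12] — max 12, hence Accepted.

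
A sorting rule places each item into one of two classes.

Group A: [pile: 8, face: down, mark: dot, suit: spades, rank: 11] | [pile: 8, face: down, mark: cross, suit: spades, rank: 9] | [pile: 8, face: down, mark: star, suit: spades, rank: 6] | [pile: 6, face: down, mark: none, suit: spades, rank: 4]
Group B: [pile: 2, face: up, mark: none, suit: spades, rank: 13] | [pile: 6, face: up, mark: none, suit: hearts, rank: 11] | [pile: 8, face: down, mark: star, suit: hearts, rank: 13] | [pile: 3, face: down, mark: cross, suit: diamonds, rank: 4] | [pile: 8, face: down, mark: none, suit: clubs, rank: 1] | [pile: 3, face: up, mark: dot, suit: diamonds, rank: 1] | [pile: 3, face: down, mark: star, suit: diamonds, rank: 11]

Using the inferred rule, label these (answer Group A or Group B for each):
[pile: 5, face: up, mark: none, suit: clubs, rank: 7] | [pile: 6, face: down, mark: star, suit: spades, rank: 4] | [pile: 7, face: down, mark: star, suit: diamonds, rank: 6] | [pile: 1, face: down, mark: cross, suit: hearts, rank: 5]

Group B, Group A, Group B, Group B

A rule that fits every label: face is down AND suit is spades — true of each 'Group A' example, false of each 'Group B' one.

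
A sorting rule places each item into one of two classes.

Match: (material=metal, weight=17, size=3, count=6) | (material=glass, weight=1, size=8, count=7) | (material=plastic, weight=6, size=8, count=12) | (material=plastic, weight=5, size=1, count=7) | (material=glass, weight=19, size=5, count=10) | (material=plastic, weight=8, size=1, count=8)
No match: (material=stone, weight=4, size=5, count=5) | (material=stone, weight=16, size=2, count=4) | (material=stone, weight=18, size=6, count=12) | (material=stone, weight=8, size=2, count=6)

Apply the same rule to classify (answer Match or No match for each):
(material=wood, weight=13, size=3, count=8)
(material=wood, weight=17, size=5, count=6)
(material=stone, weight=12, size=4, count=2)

Match, Match, No match

The pattern is that an item is 'Match' exactly when: material is not stone.
(material=wood, weight=13, size=3, count=8): Match (material is wood). (material=wood, weight=17, size=5, count=6): Match (material is wood). (material=stone, weight=12, size=4, count=2): No match (material is stone).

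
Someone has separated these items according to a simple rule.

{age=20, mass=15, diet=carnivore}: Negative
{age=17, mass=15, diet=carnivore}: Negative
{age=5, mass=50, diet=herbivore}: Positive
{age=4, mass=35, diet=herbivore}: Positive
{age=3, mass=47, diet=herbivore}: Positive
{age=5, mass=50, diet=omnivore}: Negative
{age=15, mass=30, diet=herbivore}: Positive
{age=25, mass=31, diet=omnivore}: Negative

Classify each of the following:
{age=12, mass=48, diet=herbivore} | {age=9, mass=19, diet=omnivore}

Rule: diet is herbivore. This holds for each 'Positive' example and fails for each 'Negative' one.

Positive, Negative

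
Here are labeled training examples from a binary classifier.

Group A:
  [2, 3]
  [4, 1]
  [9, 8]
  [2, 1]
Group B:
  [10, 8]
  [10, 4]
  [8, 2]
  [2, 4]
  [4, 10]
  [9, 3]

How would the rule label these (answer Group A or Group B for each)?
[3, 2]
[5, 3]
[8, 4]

Looking at the examples, the only property every 'Group A' case has and every 'Group B' case lacks is: sum is odd.
[3, 2]: 3+2 = 5, checks out → Group A.
[5, 3]: 5+3 = 8, does not pass → Group B.
[8, 4]: 8+4 = 12, does not pass → Group B.

Group A, Group B, Group B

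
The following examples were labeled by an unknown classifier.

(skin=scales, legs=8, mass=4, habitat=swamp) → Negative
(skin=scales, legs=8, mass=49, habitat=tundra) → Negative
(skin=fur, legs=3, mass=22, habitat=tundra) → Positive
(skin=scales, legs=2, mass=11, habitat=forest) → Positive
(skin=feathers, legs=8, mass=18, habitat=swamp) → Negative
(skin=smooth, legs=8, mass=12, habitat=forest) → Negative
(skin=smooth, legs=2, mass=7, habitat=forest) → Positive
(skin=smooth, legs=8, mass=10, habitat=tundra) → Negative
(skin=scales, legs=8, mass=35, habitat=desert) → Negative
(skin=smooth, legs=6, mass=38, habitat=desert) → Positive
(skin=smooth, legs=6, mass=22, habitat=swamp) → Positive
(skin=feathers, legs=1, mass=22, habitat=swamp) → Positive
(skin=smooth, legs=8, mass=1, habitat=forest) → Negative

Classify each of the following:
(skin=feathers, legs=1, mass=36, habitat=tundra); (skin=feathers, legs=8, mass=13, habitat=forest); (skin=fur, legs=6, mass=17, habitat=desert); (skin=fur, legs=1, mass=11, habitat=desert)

Positive, Negative, Positive, Positive

All 'Positive' examples share one property — legs ≤ 6 — and every 'Negative' example lacks it.
(skin=feathers, legs=1, mass=36, habitat=tundra): legs = 1 — satisfies this, so Positive.
(skin=feathers, legs=8, mass=13, habitat=forest): legs = 8 — fails the rule, so Negative.
(skin=fur, legs=6, mass=17, habitat=desert): legs = 6 — satisfies this, so Positive.
(skin=fur, legs=1, mass=11, habitat=desert): legs = 1 — satisfies this, so Positive.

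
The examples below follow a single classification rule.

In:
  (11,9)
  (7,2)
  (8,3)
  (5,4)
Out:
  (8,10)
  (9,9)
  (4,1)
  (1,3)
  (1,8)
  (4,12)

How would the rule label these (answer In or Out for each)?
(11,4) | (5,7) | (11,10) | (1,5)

In, Out, In, Out

A rule that fits every label: first > second AND sum ≥ 9 — true of each 'In' example, false of each 'Out' one.
(11,4) — 11 > 4, 11+4 = 15, hence In.
(5,7) — 5 < 7, 5+7 = 12, hence Out.
(11,10) — 11 > 10, 11+10 = 21, hence In.
(1,5) — 1 < 5, 1+5 = 6, hence Out.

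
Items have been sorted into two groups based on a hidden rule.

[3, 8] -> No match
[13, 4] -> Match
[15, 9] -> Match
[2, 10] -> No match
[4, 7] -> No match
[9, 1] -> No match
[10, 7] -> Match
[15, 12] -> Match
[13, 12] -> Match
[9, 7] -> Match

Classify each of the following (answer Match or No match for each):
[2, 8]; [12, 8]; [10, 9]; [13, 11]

No match, Match, Match, Match

The rule appears to be: sum ≥ 16.
[2, 8]: No match (2+8 = 10).
[12, 8]: Match (12+8 = 20).
[10, 9]: Match (10+9 = 19).
[13, 11]: Match (13+11 = 24).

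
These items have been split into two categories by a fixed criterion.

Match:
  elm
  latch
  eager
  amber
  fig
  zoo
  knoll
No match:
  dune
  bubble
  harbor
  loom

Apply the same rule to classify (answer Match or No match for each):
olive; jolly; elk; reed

The distinguishing property — odd length — holds for all the 'Match' cases and none of the 'No match' cases.
Match: olive, since length 5.
Match: jolly, since length 5.
Match: elk, since length 3.
No match: reed, since length 4.

Match, Match, Match, No match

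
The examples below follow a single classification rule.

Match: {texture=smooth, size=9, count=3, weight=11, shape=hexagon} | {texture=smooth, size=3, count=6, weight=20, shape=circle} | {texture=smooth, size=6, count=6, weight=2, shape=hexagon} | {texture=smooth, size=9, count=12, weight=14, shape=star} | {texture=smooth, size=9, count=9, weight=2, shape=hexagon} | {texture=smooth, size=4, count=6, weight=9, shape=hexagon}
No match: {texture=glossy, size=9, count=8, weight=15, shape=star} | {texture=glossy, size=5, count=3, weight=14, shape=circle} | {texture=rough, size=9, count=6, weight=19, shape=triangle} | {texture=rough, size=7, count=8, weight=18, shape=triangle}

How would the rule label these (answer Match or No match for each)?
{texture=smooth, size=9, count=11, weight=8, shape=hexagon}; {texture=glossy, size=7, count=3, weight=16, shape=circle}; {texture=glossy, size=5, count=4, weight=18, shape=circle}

One predicate separates the groups cleanly: texture is smooth.

Match, No match, No match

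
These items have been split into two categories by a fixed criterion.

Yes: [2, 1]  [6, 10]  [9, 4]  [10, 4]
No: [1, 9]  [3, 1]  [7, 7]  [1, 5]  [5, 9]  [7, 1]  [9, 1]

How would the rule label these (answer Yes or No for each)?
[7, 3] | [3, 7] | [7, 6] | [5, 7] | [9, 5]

Every 'Yes' example satisfies: product is even. None of the 'No' examples do.
No: [7, 3], since 7·3 = 21.
No: [3, 7], since 3·7 = 21.
Yes: [7, 6], since 7·6 = 42.
No: [5, 7], since 5·7 = 35.
No: [9, 5], since 9·5 = 45.

No, No, Yes, No, No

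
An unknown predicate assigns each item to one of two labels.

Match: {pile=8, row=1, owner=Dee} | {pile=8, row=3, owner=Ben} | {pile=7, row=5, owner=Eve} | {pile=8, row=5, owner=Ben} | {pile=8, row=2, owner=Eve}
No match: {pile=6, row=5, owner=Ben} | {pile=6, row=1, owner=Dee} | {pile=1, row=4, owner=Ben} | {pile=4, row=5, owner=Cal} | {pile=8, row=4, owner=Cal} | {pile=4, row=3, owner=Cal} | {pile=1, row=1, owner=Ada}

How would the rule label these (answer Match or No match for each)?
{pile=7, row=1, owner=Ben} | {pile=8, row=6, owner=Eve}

Match, Match

A rule that fits every label: pile ≥ 7 AND row ≠ 4 — true of each 'Match' example, false of each 'No match' one.
Match: {pile=7, row=1, owner=Ben}, since pile = 7, row = 1. Match: {pile=8, row=6, owner=Eve}, since pile = 8, row = 6.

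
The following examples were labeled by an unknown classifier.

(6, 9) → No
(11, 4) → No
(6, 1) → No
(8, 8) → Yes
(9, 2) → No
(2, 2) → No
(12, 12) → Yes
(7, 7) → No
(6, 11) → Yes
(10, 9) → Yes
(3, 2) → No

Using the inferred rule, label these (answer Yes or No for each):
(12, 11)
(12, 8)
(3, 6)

Yes, Yes, No

A rule that fits every label: sum ≥ 16 — true of each 'Yes' example, false of each 'No' one.
(12, 11): 12+11 = 23 — qualifies, so Yes. (12, 8): 12+8 = 20 — qualifies, so Yes. (3, 6): 3+6 = 9 — fails the rule, so No.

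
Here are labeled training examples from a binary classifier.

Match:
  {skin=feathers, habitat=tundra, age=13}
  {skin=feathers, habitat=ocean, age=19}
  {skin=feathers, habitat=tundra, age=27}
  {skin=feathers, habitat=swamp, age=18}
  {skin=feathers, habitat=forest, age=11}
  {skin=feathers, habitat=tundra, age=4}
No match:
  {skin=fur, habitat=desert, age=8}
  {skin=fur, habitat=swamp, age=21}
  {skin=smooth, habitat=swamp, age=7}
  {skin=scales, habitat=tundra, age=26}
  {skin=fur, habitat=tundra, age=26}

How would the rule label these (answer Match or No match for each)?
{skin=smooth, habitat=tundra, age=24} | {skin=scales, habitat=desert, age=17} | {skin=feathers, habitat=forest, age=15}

A rule that fits every label: skin is feathers — true of each 'Match' example, false of each 'No match' one.
{skin=smooth, habitat=tundra, age=24} → skin is smooth → No match.
{skin=scales, habitat=desert, age=17} → skin is scales → No match.
{skin=feathers, habitat=forest, age=15} → skin is feathers → Match.

No match, No match, Match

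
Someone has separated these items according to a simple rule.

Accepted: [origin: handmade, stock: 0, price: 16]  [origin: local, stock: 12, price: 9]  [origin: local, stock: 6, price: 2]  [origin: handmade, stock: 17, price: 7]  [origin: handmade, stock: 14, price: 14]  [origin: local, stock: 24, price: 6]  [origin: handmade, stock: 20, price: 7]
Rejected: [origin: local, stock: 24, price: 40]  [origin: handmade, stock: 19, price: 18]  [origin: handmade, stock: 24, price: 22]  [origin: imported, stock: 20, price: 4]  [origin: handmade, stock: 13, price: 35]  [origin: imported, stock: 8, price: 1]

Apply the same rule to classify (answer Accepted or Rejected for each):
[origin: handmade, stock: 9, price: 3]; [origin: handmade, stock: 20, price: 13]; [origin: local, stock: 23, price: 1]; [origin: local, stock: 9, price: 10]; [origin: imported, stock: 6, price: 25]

Accepted, Accepted, Accepted, Accepted, Rejected

Rule: origin is not imported AND price ≤ 16. This holds for each 'Accepted' example and fails for each 'Rejected' one.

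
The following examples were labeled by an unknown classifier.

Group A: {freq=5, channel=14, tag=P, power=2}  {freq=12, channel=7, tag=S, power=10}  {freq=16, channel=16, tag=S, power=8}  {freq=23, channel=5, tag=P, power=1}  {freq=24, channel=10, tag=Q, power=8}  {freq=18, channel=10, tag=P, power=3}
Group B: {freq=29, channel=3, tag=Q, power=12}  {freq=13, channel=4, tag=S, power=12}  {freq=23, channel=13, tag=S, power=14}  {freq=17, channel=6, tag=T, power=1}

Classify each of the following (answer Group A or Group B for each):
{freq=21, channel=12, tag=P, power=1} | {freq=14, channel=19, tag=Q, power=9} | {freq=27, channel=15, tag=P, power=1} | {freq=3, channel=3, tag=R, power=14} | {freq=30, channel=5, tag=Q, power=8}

'Group A' ⟺ power ≤ 10 AND freq ≠ 17.
{freq=21, channel=12, tag=P, power=1} — power = 1, freq = 21, hence Group A.
{freq=14, channel=19, tag=Q, power=9} — power = 9, freq = 14, hence Group A.
{freq=27, channel=15, tag=P, power=1} — power = 1, freq = 27, hence Group A.
{freq=3, channel=3, tag=R, power=14} — power = 14, freq = 3, hence Group B.
{freq=30, channel=5, tag=Q, power=8} — power = 8, freq = 30, hence Group A.

Group A, Group A, Group A, Group B, Group A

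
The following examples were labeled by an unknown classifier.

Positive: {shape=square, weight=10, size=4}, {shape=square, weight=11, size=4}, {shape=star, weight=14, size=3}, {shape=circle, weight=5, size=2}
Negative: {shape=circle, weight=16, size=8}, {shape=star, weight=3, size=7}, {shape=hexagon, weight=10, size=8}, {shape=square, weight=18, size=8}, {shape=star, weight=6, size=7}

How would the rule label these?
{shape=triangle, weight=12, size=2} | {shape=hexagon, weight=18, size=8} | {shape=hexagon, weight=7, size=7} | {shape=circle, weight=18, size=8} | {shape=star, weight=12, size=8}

Positive, Negative, Negative, Negative, Negative

All 'Positive' examples share one property — size ≤ 4 — and every 'Negative' example lacks it.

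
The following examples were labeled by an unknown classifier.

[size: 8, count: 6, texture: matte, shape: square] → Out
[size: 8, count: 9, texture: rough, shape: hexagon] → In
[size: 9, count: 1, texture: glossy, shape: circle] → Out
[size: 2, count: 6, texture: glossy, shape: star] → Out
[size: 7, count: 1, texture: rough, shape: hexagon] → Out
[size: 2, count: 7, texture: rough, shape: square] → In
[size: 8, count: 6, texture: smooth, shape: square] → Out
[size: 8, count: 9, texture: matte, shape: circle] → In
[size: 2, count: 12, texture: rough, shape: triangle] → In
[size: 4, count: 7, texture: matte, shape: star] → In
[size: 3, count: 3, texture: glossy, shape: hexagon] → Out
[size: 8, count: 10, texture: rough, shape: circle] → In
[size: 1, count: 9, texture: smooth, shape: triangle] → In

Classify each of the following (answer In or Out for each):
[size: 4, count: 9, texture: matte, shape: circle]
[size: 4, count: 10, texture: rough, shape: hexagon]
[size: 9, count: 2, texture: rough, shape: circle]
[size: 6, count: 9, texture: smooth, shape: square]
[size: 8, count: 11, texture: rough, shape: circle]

In, In, Out, In, In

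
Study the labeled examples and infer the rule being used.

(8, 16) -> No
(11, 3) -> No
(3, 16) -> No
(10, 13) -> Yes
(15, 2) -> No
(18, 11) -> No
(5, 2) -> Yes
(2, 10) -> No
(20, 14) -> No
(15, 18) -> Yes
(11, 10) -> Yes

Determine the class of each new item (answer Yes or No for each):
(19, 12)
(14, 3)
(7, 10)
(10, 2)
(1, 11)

The classifier is using: |first − second| ≤ 3.
(19, 12) — |19−12| = 7, hence No. (14, 3) — |14−3| = 11, hence No. (7, 10) — |7−10| = 3, hence Yes. (10, 2) — |10−2| = 8, hence No. (1, 11) — |1−11| = 10, hence No.

No, No, Yes, No, No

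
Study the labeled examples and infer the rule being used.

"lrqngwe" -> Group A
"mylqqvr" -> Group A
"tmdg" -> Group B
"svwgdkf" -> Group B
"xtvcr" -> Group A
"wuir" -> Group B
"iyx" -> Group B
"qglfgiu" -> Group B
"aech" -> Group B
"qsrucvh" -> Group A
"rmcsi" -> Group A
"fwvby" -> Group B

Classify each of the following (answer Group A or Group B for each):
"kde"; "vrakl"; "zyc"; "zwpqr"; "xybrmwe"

The common property of the 'Group A' items is: odd length AND contains 'r'. No 'Group B' item has it.

Group B, Group A, Group B, Group A, Group A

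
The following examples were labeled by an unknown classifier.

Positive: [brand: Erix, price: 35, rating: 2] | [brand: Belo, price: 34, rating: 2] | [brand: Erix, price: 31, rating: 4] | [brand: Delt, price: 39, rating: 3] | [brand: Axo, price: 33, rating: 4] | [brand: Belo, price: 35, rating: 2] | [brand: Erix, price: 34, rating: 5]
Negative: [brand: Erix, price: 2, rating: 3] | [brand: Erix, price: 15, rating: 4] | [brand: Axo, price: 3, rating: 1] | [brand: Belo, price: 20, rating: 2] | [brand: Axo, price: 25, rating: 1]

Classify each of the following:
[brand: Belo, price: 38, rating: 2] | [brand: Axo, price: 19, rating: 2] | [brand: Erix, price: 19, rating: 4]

Positive, Negative, Negative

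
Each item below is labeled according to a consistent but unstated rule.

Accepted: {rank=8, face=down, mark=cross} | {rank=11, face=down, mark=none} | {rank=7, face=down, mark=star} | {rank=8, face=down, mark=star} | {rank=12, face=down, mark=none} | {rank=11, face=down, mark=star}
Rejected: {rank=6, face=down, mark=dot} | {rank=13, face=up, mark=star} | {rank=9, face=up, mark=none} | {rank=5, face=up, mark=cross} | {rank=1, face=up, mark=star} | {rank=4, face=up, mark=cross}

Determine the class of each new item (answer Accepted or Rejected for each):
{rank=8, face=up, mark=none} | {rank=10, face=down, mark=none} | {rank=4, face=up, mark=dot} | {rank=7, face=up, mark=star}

Rejected, Accepted, Rejected, Rejected

One predicate separates the groups cleanly: face is down AND rank ≥ 7.
Rejected: {rank=8, face=up, mark=none}, since face is up, rank = 8.
Accepted: {rank=10, face=down, mark=none}, since face is down, rank = 10.
Rejected: {rank=4, face=up, mark=dot}, since face is up, rank = 4.
Rejected: {rank=7, face=up, mark=star}, since face is up, rank = 7.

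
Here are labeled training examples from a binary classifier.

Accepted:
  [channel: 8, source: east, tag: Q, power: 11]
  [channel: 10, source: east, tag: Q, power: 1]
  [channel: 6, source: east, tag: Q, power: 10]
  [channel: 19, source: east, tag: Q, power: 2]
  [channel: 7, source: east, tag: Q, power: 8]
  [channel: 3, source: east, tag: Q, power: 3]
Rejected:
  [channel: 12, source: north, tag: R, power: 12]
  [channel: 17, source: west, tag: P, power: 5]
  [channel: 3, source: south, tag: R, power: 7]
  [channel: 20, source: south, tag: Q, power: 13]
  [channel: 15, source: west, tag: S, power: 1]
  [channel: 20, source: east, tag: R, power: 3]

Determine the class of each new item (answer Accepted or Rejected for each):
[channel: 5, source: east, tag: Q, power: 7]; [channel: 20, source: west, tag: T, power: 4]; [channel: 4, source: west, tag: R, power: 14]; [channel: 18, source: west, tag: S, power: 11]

Accepted, Rejected, Rejected, Rejected

One predicate separates the groups cleanly: tag is Q AND source is east.
[channel: 5, source: east, tag: Q, power: 7] → tag is Q, source is east → Accepted.
[channel: 20, source: west, tag: T, power: 4] → tag is T, source is west → Rejected.
[channel: 4, source: west, tag: R, power: 14] → tag is R, source is west → Rejected.
[channel: 18, source: west, tag: S, power: 11] → tag is S, source is west → Rejected.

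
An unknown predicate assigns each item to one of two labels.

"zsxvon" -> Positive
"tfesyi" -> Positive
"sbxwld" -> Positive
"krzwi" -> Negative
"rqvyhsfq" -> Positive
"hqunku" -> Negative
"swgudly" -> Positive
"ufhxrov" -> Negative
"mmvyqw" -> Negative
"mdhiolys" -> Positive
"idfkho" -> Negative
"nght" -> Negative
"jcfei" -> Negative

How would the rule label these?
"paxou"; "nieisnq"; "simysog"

A rule that fits every label: contains 's' — true of each 'Positive' example, false of each 'Negative' one.
"paxou": no 's' — fails this test, so Negative.
"nieisnq": has 's' — has this property, so Positive.
"simysog": has 's' — has this property, so Positive.

Negative, Positive, Positive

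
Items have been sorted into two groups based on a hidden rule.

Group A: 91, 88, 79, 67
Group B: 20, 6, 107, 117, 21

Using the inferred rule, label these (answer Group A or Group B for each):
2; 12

Group B, Group B

One predicate separates the groups cleanly: digit sum ≥ 10.
2 — digit sum 2, hence Group B.
12 — digit sum 1+2 = 3, hence Group B.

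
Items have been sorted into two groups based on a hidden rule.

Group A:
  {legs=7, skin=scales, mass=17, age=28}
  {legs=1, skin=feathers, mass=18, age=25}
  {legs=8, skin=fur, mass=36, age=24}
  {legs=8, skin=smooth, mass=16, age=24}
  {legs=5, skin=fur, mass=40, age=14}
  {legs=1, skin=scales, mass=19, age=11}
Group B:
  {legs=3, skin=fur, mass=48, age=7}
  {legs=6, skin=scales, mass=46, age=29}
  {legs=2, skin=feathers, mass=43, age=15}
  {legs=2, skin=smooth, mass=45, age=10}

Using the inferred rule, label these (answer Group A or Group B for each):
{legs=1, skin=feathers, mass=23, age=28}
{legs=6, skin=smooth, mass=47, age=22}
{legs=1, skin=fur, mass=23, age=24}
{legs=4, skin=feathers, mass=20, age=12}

Group A, Group B, Group A, Group A

The common property of the 'Group A' items is: mass ≤ 40. No 'Group B' item has it.
Group A: {legs=1, skin=feathers, mass=23, age=28}, since mass = 23.
Group B: {legs=6, skin=smooth, mass=47, age=22}, since mass = 47.
Group A: {legs=1, skin=fur, mass=23, age=24}, since mass = 23.
Group A: {legs=4, skin=feathers, mass=20, age=12}, since mass = 20.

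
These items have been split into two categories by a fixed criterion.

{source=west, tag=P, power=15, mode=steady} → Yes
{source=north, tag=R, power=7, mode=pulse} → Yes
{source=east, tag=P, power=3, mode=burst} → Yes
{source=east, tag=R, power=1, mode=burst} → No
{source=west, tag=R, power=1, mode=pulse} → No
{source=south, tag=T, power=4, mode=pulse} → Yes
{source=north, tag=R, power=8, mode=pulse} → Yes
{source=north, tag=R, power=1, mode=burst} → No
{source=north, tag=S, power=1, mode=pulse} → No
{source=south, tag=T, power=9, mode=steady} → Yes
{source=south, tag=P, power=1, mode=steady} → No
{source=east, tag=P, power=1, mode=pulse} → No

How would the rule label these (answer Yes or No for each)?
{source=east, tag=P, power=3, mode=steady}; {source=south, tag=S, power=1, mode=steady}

The common property of the 'Yes' items is: power ≥ 3. No 'No' item has it.

Yes, No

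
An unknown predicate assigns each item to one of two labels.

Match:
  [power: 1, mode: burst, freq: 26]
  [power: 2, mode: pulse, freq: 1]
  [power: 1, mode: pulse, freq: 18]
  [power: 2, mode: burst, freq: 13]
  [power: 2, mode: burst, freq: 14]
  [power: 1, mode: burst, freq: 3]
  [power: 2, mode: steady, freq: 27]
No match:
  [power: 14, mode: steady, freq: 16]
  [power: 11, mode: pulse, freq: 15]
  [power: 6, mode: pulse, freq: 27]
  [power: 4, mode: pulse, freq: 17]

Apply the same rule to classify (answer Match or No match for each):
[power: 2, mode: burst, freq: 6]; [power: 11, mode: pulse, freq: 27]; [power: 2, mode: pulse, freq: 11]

Rule: power ≤ 2. This holds for each 'Match' example and fails for each 'No match' one.
[power: 2, mode: burst, freq: 6]: power = 2, passes → Match.
[power: 11, mode: pulse, freq: 27]: power = 11, fails the rule → No match.
[power: 2, mode: pulse, freq: 11]: power = 2, passes → Match.

Match, No match, Match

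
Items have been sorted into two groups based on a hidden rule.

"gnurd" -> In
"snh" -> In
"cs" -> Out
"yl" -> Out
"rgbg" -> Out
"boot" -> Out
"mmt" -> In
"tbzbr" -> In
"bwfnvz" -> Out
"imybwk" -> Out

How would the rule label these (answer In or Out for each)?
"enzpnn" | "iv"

Out, Out

Looking at the examples, the only property every 'In' case has and every 'Out' case lacks is: odd length.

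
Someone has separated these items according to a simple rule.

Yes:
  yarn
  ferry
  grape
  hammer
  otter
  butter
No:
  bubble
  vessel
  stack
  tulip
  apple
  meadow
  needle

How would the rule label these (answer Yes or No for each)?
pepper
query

Yes, Yes

Checking candidate rules against both groups, what survives is: contains 'r'.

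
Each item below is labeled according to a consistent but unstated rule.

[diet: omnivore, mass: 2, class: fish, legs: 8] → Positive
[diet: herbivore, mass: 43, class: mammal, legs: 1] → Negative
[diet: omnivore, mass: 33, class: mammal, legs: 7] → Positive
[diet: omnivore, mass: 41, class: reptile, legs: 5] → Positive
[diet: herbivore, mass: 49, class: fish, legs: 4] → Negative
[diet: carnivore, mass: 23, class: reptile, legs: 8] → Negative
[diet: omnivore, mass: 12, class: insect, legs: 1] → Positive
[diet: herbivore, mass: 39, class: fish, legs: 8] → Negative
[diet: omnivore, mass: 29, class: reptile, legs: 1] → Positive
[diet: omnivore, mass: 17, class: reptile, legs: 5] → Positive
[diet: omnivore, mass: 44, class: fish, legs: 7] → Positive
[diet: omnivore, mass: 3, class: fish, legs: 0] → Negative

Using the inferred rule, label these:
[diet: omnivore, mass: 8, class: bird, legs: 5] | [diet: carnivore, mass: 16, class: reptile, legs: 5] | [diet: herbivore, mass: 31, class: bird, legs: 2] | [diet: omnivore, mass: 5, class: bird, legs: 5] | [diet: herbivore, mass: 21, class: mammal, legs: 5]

Rule: diet is omnivore AND legs ≥ 1. This holds for each 'Positive' example and fails for each 'Negative' one.

Positive, Negative, Negative, Positive, Negative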